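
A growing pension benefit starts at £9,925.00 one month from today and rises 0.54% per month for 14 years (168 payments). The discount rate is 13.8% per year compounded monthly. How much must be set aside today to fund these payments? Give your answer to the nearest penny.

Periodic rate r = 0.138/12 per month; n is counted in months.
Growing ordinary annuity: PV = PMT₁ × [1 − ((1+g)/(1+r))^n] / (r − g) = 9,925 × [1 − ((1+0.0054)/(1+r))^168] / (r − 0.0054) = £1,038,119.24.

£1,038,119.24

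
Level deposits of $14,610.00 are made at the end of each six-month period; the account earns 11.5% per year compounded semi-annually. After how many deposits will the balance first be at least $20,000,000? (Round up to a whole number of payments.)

79 payments

Periodic rate r = 0.115/2 per half-year; n is counted in half-years.
Ordinary annuity FV: 20,000,000 = 14,610 × [((1+r)^n − 1)/r].
(1+r)^n = 1 + 20,000,000 × r / 14,610, so n = ln(1 + 20,000,000·r/14,610) / ln(1+r) = 78.32.
Round up to a whole number of payments: n = 79.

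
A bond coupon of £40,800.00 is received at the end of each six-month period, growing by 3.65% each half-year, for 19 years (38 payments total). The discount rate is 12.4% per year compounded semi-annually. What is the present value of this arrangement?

£964,636.90

Periodic rate r = 0.124/2 per half-year; n is counted in half-years.
Growing ordinary annuity: PV = PMT₁ × [1 − ((1+g)/(1+r))^n] / (r − g) = 40,800 × [1 − ((1+0.0365)/(1+r))^38] / (r − 0.0365) = £964,636.90.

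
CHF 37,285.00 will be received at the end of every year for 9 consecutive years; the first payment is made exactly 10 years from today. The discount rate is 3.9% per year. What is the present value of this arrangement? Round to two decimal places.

Ordinary annuity of 9 payments, first payment at period 10.
Periodic rate r = 0.039 per year.
The ordinary-annuity PV formula values the stream one period before the first payment (period 9); discount that back 9 periods:
PV₀ = 37,285 × [1 − (1+r)^−9] / r × (1+r)^−9 = CHF 197,367.59

CHF 197,367.59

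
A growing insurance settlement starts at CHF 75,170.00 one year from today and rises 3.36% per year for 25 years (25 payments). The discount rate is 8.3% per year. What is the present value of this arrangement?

CHF 1,048,052.28

Periodic rate r = 0.083 per year.
Growing ordinary annuity: PV = PMT₁ × [1 − ((1+g)/(1+r))^n] / (r − g) = 75,170 × [1 − ((1+0.0336)/(1+r))^25] / (r − 0.0336) = CHF 1,048,052.28.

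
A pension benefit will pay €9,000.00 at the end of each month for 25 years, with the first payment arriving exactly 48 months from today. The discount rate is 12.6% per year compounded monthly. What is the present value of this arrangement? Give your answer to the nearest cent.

€501,768.32

Ordinary annuity of 300 payments, first payment at period 48.
Periodic rate r = 0.126/12 per month; n is counted in months.
The ordinary-annuity PV formula values the stream one period before the first payment (period 47); discount that back 47 periods:
PV₀ = 9,000 × [1 − (1+r)^−300] / r × (1+r)^−47 = €501,768.32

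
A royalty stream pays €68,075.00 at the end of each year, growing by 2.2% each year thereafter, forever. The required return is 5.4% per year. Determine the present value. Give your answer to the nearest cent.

€2,127,343.75

Periodic rate r = 0.054 per year.
Growing perpetuity (Gordon): PV = PMT₁ / (r − g) = 68,075 / (r − 0.022) = €2,127,343.75.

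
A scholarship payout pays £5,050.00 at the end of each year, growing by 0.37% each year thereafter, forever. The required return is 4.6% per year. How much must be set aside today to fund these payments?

Periodic rate r = 0.046 per year.
Growing perpetuity (Gordon): PV = PMT₁ / (r − g) = 5,050 / (r − 0.0037) = £119,385.34.

£119,385.34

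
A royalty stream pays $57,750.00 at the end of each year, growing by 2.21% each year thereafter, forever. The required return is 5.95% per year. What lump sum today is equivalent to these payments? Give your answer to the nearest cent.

$1,544,117.65

Periodic rate r = 0.0595 per year.
Growing perpetuity (Gordon): PV = PMT₁ / (r − g) = 57,750 / (r − 0.0221) = $1,544,117.65.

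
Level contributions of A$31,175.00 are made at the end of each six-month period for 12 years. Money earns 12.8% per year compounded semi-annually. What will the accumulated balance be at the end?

A$1,671,755.99

This is an ordinary annuity: 24 deposits of A$31,175.00 at the end of each six-month period.
Periodic rate r = 0.128/2 per half-year; n is counted in half-years.
FV = PMT × [((1+r)^n − 1)/r] = 31,175 × [(1+r)^24 − 1] / r = A$1,671,755.99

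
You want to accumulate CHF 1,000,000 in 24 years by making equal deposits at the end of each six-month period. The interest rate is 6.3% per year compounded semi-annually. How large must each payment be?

CHF 9,180.41

Level ordinary annuity; solve FV = PMT × [((1+r)^n − 1)/r] for PMT.
Periodic rate r = 0.063/2 per half-year; n is counted in half-years.
With n = 48: PMT = 1,000,000 / ([((1+r)^n − 1)/r]) = CHF 9,180.41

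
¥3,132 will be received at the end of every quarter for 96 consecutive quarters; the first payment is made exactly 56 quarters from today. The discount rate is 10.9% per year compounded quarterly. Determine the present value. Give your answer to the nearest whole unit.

¥24,215

Ordinary annuity of 96 payments, first payment at period 56.
Periodic rate r = 0.109/4 per quarter; n is counted in quarters.
The ordinary-annuity PV formula values the stream one period before the first payment (period 55); discount that back 55 periods:
PV₀ = 3,132 × [1 − (1+r)^−96] / r × (1+r)^−55 = ¥24,215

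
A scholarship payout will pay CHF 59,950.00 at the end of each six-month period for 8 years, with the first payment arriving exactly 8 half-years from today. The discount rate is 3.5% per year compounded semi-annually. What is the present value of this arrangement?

Ordinary annuity of 16 payments, first payment at period 8.
Periodic rate r = 0.035/2 per half-year; n is counted in half-years.
The ordinary-annuity PV formula values the stream one period before the first payment (period 7); discount that back 7 periods:
PV₀ = 59,950 × [1 − (1+r)^−16] / r × (1+r)^−7 = CHF 735,383.04

CHF 735,383.04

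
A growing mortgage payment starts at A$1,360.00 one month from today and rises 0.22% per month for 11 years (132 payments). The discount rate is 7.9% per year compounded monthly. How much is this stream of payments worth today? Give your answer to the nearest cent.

Periodic rate r = 0.079/12 per month; n is counted in months.
Growing ordinary annuity: PV = PMT₁ × [1 − ((1+g)/(1+r))^n] / (r − g) = 1,360 × [1 − ((1+0.0022)/(1+r))^132] / (r − 0.0022) = A$135,864.77.

A$135,864.77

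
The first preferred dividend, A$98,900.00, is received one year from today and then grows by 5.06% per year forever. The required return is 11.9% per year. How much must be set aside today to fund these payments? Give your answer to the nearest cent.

A$1,445,906.43

Periodic rate r = 0.119 per year.
Growing perpetuity (Gordon): PV = PMT₁ / (r − g) = 98,900 / (r − 0.0506) = A$1,445,906.43.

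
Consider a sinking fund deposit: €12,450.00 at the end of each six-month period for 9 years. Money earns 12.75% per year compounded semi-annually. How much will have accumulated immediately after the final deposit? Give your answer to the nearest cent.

This is an ordinary annuity: 18 deposits of €12,450.00 at the end of each six-month period.
Periodic rate r = 0.1275/2 per half-year; n is counted in half-years.
FV = PMT × [((1+r)^n − 1)/r] = 12,450 × [(1+r)^18 − 1] / r = €398,726.44

€398,726.44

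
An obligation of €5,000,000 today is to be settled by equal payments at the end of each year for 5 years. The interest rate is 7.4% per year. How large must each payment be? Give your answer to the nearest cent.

€1,232,542.46

Level ordinary annuity; solve PV = PMT × [(1 − (1+r)^−n)/r] for PMT.
Periodic rate r = 0.074 per year.
With n = 5: PMT = 5,000,000 / ([(1 − (1+r)^−n)/r]) = €1,232,542.46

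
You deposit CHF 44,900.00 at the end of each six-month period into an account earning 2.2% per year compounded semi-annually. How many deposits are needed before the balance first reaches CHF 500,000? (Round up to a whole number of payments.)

11 payments

Periodic rate r = 0.022/2 per half-year; n is counted in half-years.
Ordinary annuity FV: 500,000 = 44,900 × [((1+r)^n − 1)/r].
(1+r)^n = 1 + 500,000 × r / 44,900, so n = ln(1 + 500,000·r/44,900) / ln(1+r) = 10.56.
Round up to a whole number of payments: n = 11.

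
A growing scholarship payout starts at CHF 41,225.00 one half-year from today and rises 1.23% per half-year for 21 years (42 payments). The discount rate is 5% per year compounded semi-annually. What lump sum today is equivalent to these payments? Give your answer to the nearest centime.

CHF 1,323,225.66

Periodic rate r = 0.05/2 per half-year; n is counted in half-years.
Growing ordinary annuity: PV = PMT₁ × [1 − ((1+g)/(1+r))^n] / (r − g) = 41,225 × [1 − ((1+0.0123)/(1+r))^42] / (r − 0.0123) = CHF 1,323,225.66.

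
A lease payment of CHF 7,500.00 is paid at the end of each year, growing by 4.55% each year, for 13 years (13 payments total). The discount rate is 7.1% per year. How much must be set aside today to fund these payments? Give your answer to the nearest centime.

Periodic rate r = 0.071 per year.
Growing ordinary annuity: PV = PMT₁ × [1 − ((1+g)/(1+r))^n] / (r − g) = 7,500 × [1 − ((1+0.0455)/(1+r))^13] / (r − 0.0455) = CHF 79,101.81.

CHF 79,101.81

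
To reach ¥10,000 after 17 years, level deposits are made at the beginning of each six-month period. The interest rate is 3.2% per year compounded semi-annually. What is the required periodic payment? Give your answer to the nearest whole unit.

¥220

Level annuity due; solve FV = PMT × [((1+r)^n − 1)/r] × (1+r) for PMT.
Periodic rate r = 0.032/2 per half-year; n is counted in half-years.
With n = 34: PMT = 10,000 / ([((1+r)^n − 1)/r] × (1+r)) = ¥220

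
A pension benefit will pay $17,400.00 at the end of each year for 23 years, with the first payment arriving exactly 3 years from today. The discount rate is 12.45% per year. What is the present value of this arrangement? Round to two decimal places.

$103,088.19

Ordinary annuity of 23 payments, first payment at period 3.
Periodic rate r = 0.1245 per year.
The ordinary-annuity PV formula values the stream one period before the first payment (period 2); discount that back 2 periods:
PV₀ = 17,400 × [1 − (1+r)^−23] / r × (1+r)^−2 = $103,088.19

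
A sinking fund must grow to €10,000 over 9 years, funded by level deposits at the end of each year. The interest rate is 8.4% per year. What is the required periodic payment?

Level ordinary annuity; solve FV = PMT × [((1+r)^n − 1)/r] for PMT.
Periodic rate r = 0.084 per year.
With n = 9: PMT = 10,000 / ([((1+r)^n − 1)/r]) = €787.52

€787.52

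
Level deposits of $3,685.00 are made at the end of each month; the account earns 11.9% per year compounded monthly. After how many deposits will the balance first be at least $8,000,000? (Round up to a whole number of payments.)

316 payments

Periodic rate r = 0.119/12 per month; n is counted in months.
Ordinary annuity FV: 8,000,000 = 3,685 × [((1+r)^n − 1)/r].
(1+r)^n = 1 + 8,000,000 × r / 3,685, so n = ln(1 + 8,000,000·r/3,685) / ln(1+r) = 315.65.
Round up to a whole number of payments: n = 316.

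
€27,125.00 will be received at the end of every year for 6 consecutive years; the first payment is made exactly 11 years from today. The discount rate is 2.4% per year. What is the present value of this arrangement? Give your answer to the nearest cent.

€118,257.25

Ordinary annuity of 6 payments, first payment at period 11.
Periodic rate r = 0.024 per year.
The ordinary-annuity PV formula values the stream one period before the first payment (period 10); discount that back 10 periods:
PV₀ = 27,125 × [1 − (1+r)^−6] / r × (1+r)^−10 = €118,257.25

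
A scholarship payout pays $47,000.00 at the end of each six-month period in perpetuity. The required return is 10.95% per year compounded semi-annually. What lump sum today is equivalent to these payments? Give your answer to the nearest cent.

$858,447.49

Periodic rate r = 0.1095/2 per half-year.
Level perpetuity: PV = PMT / r = 47,000 / (0.1095/2) = $858,447.49.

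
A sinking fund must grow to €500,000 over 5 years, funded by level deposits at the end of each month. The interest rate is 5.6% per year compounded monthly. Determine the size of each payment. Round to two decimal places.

€7,240.34

Level ordinary annuity; solve FV = PMT × [((1+r)^n − 1)/r] for PMT.
Periodic rate r = 0.056/12 per month; n is counted in months.
With n = 60: PMT = 500,000 / ([((1+r)^n − 1)/r]) = €7,240.34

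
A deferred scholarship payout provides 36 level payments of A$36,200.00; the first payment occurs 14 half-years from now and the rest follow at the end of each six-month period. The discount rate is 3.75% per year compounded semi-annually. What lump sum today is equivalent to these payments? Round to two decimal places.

Ordinary annuity of 36 payments, first payment at period 14.
Periodic rate r = 0.0375/2 per half-year; n is counted in half-years.
The ordinary-annuity PV formula values the stream one period before the first payment (period 13); discount that back 13 periods:
PV₀ = 36,200 × [1 − (1+r)^−36] / r × (1+r)^−13 = A$739,499.06

A$739,499.06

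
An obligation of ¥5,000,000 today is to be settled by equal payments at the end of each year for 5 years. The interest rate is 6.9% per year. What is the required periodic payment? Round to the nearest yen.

¥1,216,190

Level ordinary annuity; solve PV = PMT × [(1 − (1+r)^−n)/r] for PMT.
Periodic rate r = 0.069 per year.
With n = 5: PMT = 5,000,000 / ([(1 − (1+r)^−n)/r]) = ¥1,216,190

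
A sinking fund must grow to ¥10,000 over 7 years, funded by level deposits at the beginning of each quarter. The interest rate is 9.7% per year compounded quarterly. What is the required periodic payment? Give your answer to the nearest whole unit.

¥248

Level annuity due; solve FV = PMT × [((1+r)^n − 1)/r] × (1+r) for PMT.
Periodic rate r = 0.097/4 per quarter; n is counted in quarters.
With n = 28: PMT = 10,000 / ([((1+r)^n − 1)/r] × (1+r)) = ¥248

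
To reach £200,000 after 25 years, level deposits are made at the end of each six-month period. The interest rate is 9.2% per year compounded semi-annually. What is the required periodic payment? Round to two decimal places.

£1,085.53

Level ordinary annuity; solve FV = PMT × [((1+r)^n − 1)/r] for PMT.
Periodic rate r = 0.092/2 per half-year; n is counted in half-years.
With n = 50: PMT = 200,000 / ([((1+r)^n − 1)/r]) = £1,085.53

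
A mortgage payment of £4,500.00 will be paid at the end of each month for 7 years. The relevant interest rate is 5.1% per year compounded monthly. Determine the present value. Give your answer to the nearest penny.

£317,327.23

This is an ordinary annuity: 84 payments of £4,500.00 at the end of each month.
Periodic rate r = 0.051/12 per month; n is counted in months.
PV = PMT × [(1 − (1+r)^−n)/r] = 4,500 × [1 − (1+r)^−84] / r = £317,327.23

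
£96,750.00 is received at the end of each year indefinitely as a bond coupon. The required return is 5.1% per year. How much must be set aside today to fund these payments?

Periodic rate r = 0.051 per year.
Level perpetuity: PV = PMT / r = 96,750 / (0.051) = £1,897,058.82.

£1,897,058.82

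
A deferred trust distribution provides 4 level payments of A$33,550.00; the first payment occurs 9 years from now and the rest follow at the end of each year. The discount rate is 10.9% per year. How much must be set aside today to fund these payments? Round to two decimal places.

A$45,590.28

Ordinary annuity of 4 payments, first payment at period 9.
Periodic rate r = 0.109 per year.
The ordinary-annuity PV formula values the stream one period before the first payment (period 8); discount that back 8 periods:
PV₀ = 33,550 × [1 − (1+r)^−4] / r × (1+r)^−8 = A$45,590.28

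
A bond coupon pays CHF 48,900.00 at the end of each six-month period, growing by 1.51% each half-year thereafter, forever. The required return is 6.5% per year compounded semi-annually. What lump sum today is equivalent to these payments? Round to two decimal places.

CHF 2,810,344.83

Periodic rate r = 0.065/2 per half-year.
Growing perpetuity (Gordon): PV = PMT₁ / (r − g) = 48,900 / (r − 0.0151) = CHF 2,810,344.83.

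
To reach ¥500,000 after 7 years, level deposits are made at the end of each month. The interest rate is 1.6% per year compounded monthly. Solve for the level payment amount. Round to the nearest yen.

¥5,629

Level ordinary annuity; solve FV = PMT × [((1+r)^n − 1)/r] for PMT.
Periodic rate r = 0.016/12 per month; n is counted in months.
With n = 84: PMT = 500,000 / ([((1+r)^n − 1)/r]) = ¥5,629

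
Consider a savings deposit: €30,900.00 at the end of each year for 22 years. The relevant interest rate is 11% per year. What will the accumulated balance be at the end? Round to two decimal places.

€2,509,522.16

This is an ordinary annuity: 22 deposits of €30,900.00 at the end of each year.
Periodic rate r = 0.11 per year.
FV = PMT × [((1+r)^n − 1)/r] = 30,900 × [(1+r)^22 − 1] / r = €2,509,522.16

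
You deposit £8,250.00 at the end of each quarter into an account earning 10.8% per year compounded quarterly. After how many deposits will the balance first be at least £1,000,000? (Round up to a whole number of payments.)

Periodic rate r = 0.108/4 per quarter; n is counted in quarters.
Ordinary annuity FV: 1,000,000 = 8,250 × [((1+r)^n − 1)/r].
(1+r)^n = 1 + 1,000,000 × r / 8,250, so n = ln(1 + 1,000,000·r/8,250) / ln(1+r) = 54.51.
Round up to a whole number of payments: n = 55.

55 payments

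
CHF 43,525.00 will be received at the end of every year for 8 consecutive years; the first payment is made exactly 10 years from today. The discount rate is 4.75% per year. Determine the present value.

Ordinary annuity of 8 payments, first payment at period 10.
Periodic rate r = 0.0475 per year.
The ordinary-annuity PV formula values the stream one period before the first payment (period 9); discount that back 9 periods:
PV₀ = 43,525 × [1 − (1+r)^−8] / r × (1+r)^−9 = CHF 187,155.06

CHF 187,155.06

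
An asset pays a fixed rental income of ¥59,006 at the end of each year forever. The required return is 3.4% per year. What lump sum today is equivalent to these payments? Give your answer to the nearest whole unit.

Periodic rate r = 0.034 per year.
Level perpetuity: PV = PMT / r = 59,006 / (0.034) = ¥1,735,471.

¥1,735,471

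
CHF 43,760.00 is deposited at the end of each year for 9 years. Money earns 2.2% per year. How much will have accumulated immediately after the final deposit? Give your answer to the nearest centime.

CHF 430,337.05

This is an ordinary annuity: 9 deposits of CHF 43,760.00 at the end of each year.
Periodic rate r = 0.022 per year.
FV = PMT × [((1+r)^n − 1)/r] = 43,760 × [(1+r)^9 − 1] / r = CHF 430,337.05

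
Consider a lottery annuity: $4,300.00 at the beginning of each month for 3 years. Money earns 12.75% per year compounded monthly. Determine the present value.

This is an annuity due: 36 payments of $4,300.00 at the beginning of each month.
Periodic rate r = 0.1275/12 per month; n is counted in months.
PV = PMT × [(1 − (1+r)^−n)/r] × (1+r) = 4,300 × [1 − (1+r)^−36] / r × (1+r) = $129,437.40

$129,437.40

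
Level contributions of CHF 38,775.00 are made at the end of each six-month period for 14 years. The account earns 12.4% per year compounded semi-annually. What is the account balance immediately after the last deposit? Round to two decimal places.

This is an ordinary annuity: 28 deposits of CHF 38,775.00 at the end of each six-month period.
Periodic rate r = 0.124/2 per half-year; n is counted in half-years.
FV = PMT × [((1+r)^n − 1)/r] = 38,775 × [(1+r)^28 − 1] / r = CHF 2,744,726.25

CHF 2,744,726.25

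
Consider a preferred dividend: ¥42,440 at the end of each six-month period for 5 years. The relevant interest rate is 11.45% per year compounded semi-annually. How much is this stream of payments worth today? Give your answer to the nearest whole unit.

This is an ordinary annuity: 10 payments of ¥42,440 at the end of each six-month period.
Periodic rate r = 0.1145/2 per half-year; n is counted in half-years.
PV = PMT × [(1 − (1+r)^−n)/r] = 42,440 × [1 − (1+r)^−10] / r = ¥316,472

¥316,472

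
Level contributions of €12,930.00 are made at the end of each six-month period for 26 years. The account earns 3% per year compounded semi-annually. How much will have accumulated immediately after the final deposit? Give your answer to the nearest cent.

This is an ordinary annuity: 52 deposits of €12,930.00 at the end of each six-month period.
Periodic rate r = 0.03/2 per half-year; n is counted in half-years.
FV = PMT × [((1+r)^n − 1)/r] = 12,930 × [(1+r)^52 − 1] / r = €1,007,568.85

€1,007,568.85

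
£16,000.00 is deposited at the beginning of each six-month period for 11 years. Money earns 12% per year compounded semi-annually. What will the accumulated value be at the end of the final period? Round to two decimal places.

This is an annuity due: 22 deposits of £16,000.00 at the beginning of each six-month period.
Periodic rate r = 0.12/2 per half-year; n is counted in half-years.
FV = PMT × [((1+r)^n − 1)/r] × (1+r) = 16,000 × [(1+r)^22 − 1] / r × (1+r) = £735,933.24

£735,933.24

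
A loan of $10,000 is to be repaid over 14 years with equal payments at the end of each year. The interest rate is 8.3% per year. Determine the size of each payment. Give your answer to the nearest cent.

$1,234.19

Level ordinary annuity; solve PV = PMT × [(1 − (1+r)^−n)/r] for PMT.
Periodic rate r = 0.083 per year.
With n = 14: PMT = 10,000 / ([(1 − (1+r)^−n)/r]) = $1,234.19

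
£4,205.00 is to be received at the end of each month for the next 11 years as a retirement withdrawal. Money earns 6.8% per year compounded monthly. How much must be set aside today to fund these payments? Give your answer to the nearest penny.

This is an ordinary annuity: 132 payments of £4,205.00 at the end of each month.
Periodic rate r = 0.068/12 per month; n is counted in months.
PV = PMT × [(1 − (1+r)^−n)/r] = 4,205 × [1 − (1+r)^−132] / r = £390,090.96

£390,090.96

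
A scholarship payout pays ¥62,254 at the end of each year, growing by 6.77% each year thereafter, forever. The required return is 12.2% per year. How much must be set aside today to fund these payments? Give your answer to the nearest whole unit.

Periodic rate r = 0.122 per year.
Growing perpetuity (Gordon): PV = PMT₁ / (r − g) = 62,254 / (r − 0.0677) = ¥1,146,483.

¥1,146,483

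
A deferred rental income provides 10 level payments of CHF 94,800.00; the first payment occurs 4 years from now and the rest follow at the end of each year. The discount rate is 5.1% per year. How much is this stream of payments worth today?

CHF 627,492.64

Ordinary annuity of 10 payments, first payment at period 4.
Periodic rate r = 0.051 per year.
The ordinary-annuity PV formula values the stream one period before the first payment (period 3); discount that back 3 periods:
PV₀ = 94,800 × [1 − (1+r)^−10] / r × (1+r)^−3 = CHF 627,492.64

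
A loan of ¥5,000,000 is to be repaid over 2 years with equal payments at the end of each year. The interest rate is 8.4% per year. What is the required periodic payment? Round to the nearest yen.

Level ordinary annuity; solve PV = PMT × [(1 − (1+r)^−n)/r] for PMT.
Periodic rate r = 0.084 per year.
With n = 2: PMT = 5,000,000 / ([(1 − (1+r)^−n)/r]) = ¥2,819,232

¥2,819,232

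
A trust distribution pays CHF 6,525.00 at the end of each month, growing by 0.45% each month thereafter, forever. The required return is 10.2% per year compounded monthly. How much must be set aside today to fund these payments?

CHF 1,631,250.00

Periodic rate r = 0.102/12 per month.
Growing perpetuity (Gordon): PV = PMT₁ / (r − g) = 6,525 / (r − 0.0045) = CHF 1,631,250.00.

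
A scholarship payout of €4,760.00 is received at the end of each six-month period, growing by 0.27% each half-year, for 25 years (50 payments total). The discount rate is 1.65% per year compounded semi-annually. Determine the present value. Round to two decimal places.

Periodic rate r = 0.0165/2 per half-year; n is counted in half-years.
Growing ordinary annuity: PV = PMT₁ × [1 − ((1+g)/(1+r))^n] / (r − g) = 4,760 × [1 − ((1+0.0027)/(1+r))^50] / (r − 0.0027) = €206,849.21.

€206,849.21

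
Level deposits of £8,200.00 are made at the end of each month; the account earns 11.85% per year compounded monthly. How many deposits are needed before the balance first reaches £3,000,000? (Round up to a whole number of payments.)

156 payments

Periodic rate r = 0.1185/12 per month; n is counted in months.
Ordinary annuity FV: 3,000,000 = 8,200 × [((1+r)^n − 1)/r].
(1+r)^n = 1 + 3,000,000 × r / 8,200, so n = ln(1 + 3,000,000·r/8,200) / ln(1+r) = 155.58.
Round up to a whole number of payments: n = 156.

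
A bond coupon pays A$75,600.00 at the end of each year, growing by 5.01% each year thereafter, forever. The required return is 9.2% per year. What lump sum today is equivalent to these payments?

A$1,804,295.94

Periodic rate r = 0.092 per year.
Growing perpetuity (Gordon): PV = PMT₁ / (r − g) = 75,600 / (r − 0.0501) = A$1,804,295.94.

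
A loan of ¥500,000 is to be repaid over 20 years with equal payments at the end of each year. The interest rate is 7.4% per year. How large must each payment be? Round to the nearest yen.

¥48,674

Level ordinary annuity; solve PV = PMT × [(1 − (1+r)^−n)/r] for PMT.
Periodic rate r = 0.074 per year.
With n = 20: PMT = 500,000 / ([(1 − (1+r)^−n)/r]) = ¥48,674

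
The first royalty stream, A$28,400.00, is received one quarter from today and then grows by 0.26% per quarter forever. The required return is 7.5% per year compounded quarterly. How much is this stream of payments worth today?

Periodic rate r = 0.075/4 per quarter.
Growing perpetuity (Gordon): PV = PMT₁ / (r − g) = 28,400 / (r − 0.0026) = A$1,758,513.93.

A$1,758,513.93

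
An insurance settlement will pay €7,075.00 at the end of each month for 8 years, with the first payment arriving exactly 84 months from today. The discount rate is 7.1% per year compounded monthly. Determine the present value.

Ordinary annuity of 96 payments, first payment at period 84.
Periodic rate r = 0.071/12 per month; n is counted in months.
The ordinary-annuity PV formula values the stream one period before the first payment (period 83); discount that back 83 periods:
PV₀ = 7,075 × [1 − (1+r)^−96] / r × (1+r)^−83 = €316,870.51

€316,870.51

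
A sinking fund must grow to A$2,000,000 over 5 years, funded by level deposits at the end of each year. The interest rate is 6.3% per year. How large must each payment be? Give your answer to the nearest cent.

Level ordinary annuity; solve FV = PMT × [((1+r)^n − 1)/r] for PMT.
Periodic rate r = 0.063 per year.
With n = 5: PMT = 2,000,000 / ([((1+r)^n − 1)/r]) = A$352,674.22

A$352,674.22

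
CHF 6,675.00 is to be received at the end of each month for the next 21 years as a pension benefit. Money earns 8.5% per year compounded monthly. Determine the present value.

This is an ordinary annuity: 252 payments of CHF 6,675.00 at the end of each month.
Periodic rate r = 0.085/12 per month; n is counted in months.
PV = PMT × [(1 − (1+r)^−n)/r] = 6,675 × [1 − (1+r)^−252] / r = CHF 783,230.81

CHF 783,230.81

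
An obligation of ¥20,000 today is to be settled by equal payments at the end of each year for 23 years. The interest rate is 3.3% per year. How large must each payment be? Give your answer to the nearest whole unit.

Level ordinary annuity; solve PV = PMT × [(1 − (1+r)^−n)/r] for PMT.
Periodic rate r = 0.033 per year.
With n = 23: PMT = 20,000 / ([(1 − (1+r)^−n)/r]) = ¥1,255

¥1,255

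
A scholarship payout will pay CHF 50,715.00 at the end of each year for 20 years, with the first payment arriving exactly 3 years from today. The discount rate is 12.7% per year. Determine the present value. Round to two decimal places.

CHF 285,627.28

Ordinary annuity of 20 payments, first payment at period 3.
Periodic rate r = 0.127 per year.
The ordinary-annuity PV formula values the stream one period before the first payment (period 2); discount that back 2 periods:
PV₀ = 50,715 × [1 − (1+r)^−20] / r × (1+r)^−2 = CHF 285,627.28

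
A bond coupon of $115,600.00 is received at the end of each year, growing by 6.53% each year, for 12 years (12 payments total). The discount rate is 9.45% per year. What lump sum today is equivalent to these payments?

Periodic rate r = 0.0945 per year.
Growing ordinary annuity: PV = PMT₁ × [1 − ((1+g)/(1+r))^n] / (r − g) = 115,600 × [1 − ((1+0.0653)/(1+r))^12] / (r − 0.0653) = $1,097,040.61.

$1,097,040.61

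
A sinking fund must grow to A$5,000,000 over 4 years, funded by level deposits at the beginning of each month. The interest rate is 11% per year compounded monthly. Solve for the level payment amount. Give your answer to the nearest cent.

A$82,636.78

Level annuity due; solve FV = PMT × [((1+r)^n − 1)/r] × (1+r) for PMT.
Periodic rate r = 0.11/12 per month; n is counted in months.
With n = 48: PMT = 5,000,000 / ([((1+r)^n − 1)/r] × (1+r)) = A$82,636.78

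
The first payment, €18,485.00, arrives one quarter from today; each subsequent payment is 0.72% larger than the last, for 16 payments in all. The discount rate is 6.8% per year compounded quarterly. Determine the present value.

Periodic rate r = 0.068/4 per quarter; n is counted in quarters.
Growing ordinary annuity: PV = PMT₁ × [1 − ((1+g)/(1+r))^n] / (r − g) = 18,485 × [1 − ((1+0.0072)/(1+r))^16] / (r − 0.0072) = €270,714.66.

€270,714.66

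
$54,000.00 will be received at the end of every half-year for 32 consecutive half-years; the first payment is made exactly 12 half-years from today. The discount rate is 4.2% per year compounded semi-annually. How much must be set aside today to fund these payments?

Ordinary annuity of 32 payments, first payment at period 12.
Periodic rate r = 0.042/2 per half-year; n is counted in half-years.
The ordinary-annuity PV formula values the stream one period before the first payment (period 11); discount that back 11 periods:
PV₀ = 54,000 × [1 − (1+r)^−32] / r × (1+r)^−11 = $993,806.98

$993,806.98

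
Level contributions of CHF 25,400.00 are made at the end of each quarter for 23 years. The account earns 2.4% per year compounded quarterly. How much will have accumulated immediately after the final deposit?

This is an ordinary annuity: 92 deposits of CHF 25,400.00 at the end of each quarter.
Periodic rate r = 0.024/4 per quarter; n is counted in quarters.
FV = PMT × [((1+r)^n − 1)/r] = 25,400 × [(1+r)^92 − 1] / r = CHF 3,106,677.36

CHF 3,106,677.36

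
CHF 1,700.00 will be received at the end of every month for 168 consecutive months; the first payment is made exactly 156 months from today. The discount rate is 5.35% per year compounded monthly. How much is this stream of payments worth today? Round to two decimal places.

CHF 100,721.34

Ordinary annuity of 168 payments, first payment at period 156.
Periodic rate r = 0.0535/12 per month; n is counted in months.
The ordinary-annuity PV formula values the stream one period before the first payment (period 155); discount that back 155 periods:
PV₀ = 1,700 × [1 − (1+r)^−168] / r × (1+r)^−155 = CHF 100,721.34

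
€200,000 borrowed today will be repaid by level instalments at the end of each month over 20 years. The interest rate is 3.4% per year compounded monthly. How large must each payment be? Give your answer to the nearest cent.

€1,149.67

Level ordinary annuity; solve PV = PMT × [(1 − (1+r)^−n)/r] for PMT.
Periodic rate r = 0.034/12 per month; n is counted in months.
With n = 240: PMT = 200,000 / ([(1 − (1+r)^−n)/r]) = €1,149.67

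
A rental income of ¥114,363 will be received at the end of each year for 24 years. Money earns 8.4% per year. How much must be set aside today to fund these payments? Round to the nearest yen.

This is an ordinary annuity: 24 payments of ¥114,363 at the end of each year.
Periodic rate r = 0.084 per year.
PV = PMT × [(1 − (1+r)^−n)/r] = 114,363 × [1 − (1+r)^−24] / r = ¥1,164,991

¥1,164,991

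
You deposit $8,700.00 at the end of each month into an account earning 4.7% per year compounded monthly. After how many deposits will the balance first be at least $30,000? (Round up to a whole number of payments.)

Periodic rate r = 0.047/12 per month; n is counted in months.
Ordinary annuity FV: 30,000 = 8,700 × [((1+r)^n − 1)/r].
(1+r)^n = 1 + 30,000 × r / 8,700, so n = ln(1 + 30,000·r/8,700) / ln(1+r) = 3.43.
Round up to a whole number of payments: n = 4.

4 payments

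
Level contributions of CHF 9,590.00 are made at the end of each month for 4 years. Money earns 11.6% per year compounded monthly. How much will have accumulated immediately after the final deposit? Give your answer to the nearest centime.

CHF 582,228.36

This is an ordinary annuity: 48 deposits of CHF 9,590.00 at the end of each month.
Periodic rate r = 0.116/12 per month; n is counted in months.
FV = PMT × [((1+r)^n − 1)/r] = 9,590 × [(1+r)^48 − 1] / r = CHF 582,228.36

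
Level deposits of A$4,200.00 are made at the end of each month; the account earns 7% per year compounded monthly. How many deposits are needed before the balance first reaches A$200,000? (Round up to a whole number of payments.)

Periodic rate r = 0.07/12 per month; n is counted in months.
Ordinary annuity FV: 200,000 = 4,200 × [((1+r)^n − 1)/r].
(1+r)^n = 1 + 200,000 × r / 4,200, so n = ln(1 + 200,000·r/4,200) / ln(1+r) = 42.14.
Round up to a whole number of payments: n = 43.

43 payments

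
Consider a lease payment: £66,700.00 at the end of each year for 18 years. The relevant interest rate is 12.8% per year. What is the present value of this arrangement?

This is an ordinary annuity: 18 payments of £66,700.00 at the end of each year.
Periodic rate r = 0.128 per year.
PV = PMT × [(1 − (1+r)^−n)/r] = 66,700 × [1 − (1+r)^−18] / r = £461,479.23

£461,479.23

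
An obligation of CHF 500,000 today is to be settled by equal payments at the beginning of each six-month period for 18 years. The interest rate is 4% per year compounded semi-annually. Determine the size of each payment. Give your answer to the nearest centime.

Level annuity due; solve PV = PMT × [(1 − (1+r)^−n)/r] × (1+r) for PMT.
Periodic rate r = 0.04/2 per half-year; n is counted in half-years.
With n = 36: PMT = 500,000 / ([(1 − (1+r)^−n)/r] × (1+r)) = CHF 19,231.79

CHF 19,231.79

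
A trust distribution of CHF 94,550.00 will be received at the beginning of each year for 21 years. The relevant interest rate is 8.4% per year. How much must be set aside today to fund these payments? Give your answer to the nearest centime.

This is an annuity due: 21 payments of CHF 94,550.00 at the beginning of each year.
Periodic rate r = 0.084 per year.
PV = PMT × [(1 − (1+r)^−n)/r] × (1+r) = 94,550 × [1 − (1+r)^−21] / r × (1+r) = CHF 995,862.11

CHF 995,862.11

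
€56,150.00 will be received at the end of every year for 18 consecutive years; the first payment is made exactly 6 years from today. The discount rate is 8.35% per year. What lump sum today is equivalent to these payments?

Ordinary annuity of 18 payments, first payment at period 6.
Periodic rate r = 0.0835 per year.
The ordinary-annuity PV formula values the stream one period before the first payment (period 5); discount that back 5 periods:
PV₀ = 56,150 × [1 − (1+r)^−18] / r × (1+r)^−5 = €344,001.48

€344,001.48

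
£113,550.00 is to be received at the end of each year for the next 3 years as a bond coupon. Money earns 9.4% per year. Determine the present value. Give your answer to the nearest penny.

£285,391.75

This is an ordinary annuity: 3 payments of £113,550.00 at the end of each year.
Periodic rate r = 0.094 per year.
PV = PMT × [(1 − (1+r)^−n)/r] = 113,550 × [1 − (1+r)^−3] / r = £285,391.75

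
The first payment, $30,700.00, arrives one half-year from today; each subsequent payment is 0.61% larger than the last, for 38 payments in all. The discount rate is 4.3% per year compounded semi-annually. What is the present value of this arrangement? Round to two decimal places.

$874,266.50

Periodic rate r = 0.043/2 per half-year; n is counted in half-years.
Growing ordinary annuity: PV = PMT₁ × [1 − ((1+g)/(1+r))^n] / (r − g) = 30,700 × [1 − ((1+0.0061)/(1+r))^38] / (r − 0.0061) = $874,266.50.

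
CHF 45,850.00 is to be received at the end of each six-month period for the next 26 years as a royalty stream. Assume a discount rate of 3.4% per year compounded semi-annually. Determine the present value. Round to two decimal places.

This is an ordinary annuity: 52 payments of CHF 45,850.00 at the end of each six-month period.
Periodic rate r = 0.034/2 per half-year; n is counted in half-years.
PV = PMT × [(1 − (1+r)^−n)/r] = 45,850 × [1 − (1+r)^−52] / r = CHF 1,574,521.30

CHF 1,574,521.30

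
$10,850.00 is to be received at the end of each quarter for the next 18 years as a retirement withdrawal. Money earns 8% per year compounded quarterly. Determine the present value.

This is an ordinary annuity: 72 payments of $10,850.00 at the end of each quarter.
Periodic rate r = 0.08/4 per quarter; n is counted in quarters.
PV = PMT × [(1 − (1+r)^−n)/r] = 10,850 × [1 − (1+r)^−72] / r = $412,127.09

$412,127.09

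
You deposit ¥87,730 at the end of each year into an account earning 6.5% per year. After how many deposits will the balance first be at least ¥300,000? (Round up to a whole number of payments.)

Periodic rate r = 0.065 per year.
Ordinary annuity FV: 300,000 = 87,730 × [((1+r)^n − 1)/r].
(1+r)^n = 1 + 300,000 × r / 87,730, so n = ln(1 + 300,000·r/87,730) / ln(1+r) = 3.19.
Round up to a whole number of payments: n = 4.

4 payments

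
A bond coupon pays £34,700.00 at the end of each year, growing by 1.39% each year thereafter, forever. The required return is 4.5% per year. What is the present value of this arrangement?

£1,115,755.63

Periodic rate r = 0.045 per year.
Growing perpetuity (Gordon): PV = PMT₁ / (r − g) = 34,700 / (r − 0.0139) = £1,115,755.63.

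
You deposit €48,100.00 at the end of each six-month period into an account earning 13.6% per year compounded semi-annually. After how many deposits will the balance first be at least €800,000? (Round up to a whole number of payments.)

12 payments

Periodic rate r = 0.136/2 per half-year; n is counted in half-years.
Ordinary annuity FV: 800,000 = 48,100 × [((1+r)^n − 1)/r].
(1+r)^n = 1 + 800,000 × r / 48,100, so n = ln(1 + 800,000·r/48,100) / ln(1+r) = 11.50.
Round up to a whole number of payments: n = 12.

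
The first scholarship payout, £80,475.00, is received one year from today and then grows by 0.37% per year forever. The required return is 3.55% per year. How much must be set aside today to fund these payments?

Periodic rate r = 0.0355 per year.
Growing perpetuity (Gordon): PV = PMT₁ / (r − g) = 80,475 / (r − 0.0037) = £2,530,660.38.

£2,530,660.38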